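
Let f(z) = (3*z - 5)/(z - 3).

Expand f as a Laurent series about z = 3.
Put w = z - (3), i.e. z = w + 3. The denominator is w, so it suffices to rewrite the numerator in powers of w.

P(z) = 3*z - 5
P(w + 3) = 4 + 3*w

Dividing each term by w:
  f = 4/w + 3

Substituting back w = z - 3:
  f(z) = 4/(z - 3) + 3

The series is finite because the numerator is a polynomial; the negative powers form the principal part, and the coefficient of 1/(z - 3) gives Res(f, 3) = 4.

Final answer: 4/(z - 3) + 3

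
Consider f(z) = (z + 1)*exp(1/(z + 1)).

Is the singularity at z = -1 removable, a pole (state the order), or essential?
essential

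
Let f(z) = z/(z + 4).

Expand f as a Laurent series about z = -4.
Put w = z - (-4), i.e. z = w - 4. The denominator is w, so it suffices to rewrite the numerator in powers of w.

P(z) = z
P(w - 4) = -4 + w

Dividing each term by w:
  f = -4/w + 1

Substituting back w = z + 4:
  f(z) = -4/(z + 4) + 1

The series is finite because the numerator is a polynomial; the negative powers form the principal part, and the coefficient of 1/(z + 4) gives Res(f, -4) = -4.

Final answer: -4/(z + 4) + 1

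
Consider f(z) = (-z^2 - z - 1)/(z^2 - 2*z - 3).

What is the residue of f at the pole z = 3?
-13/4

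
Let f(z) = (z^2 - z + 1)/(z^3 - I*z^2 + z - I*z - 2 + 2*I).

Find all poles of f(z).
The singularities of f are the zeros of the denominator. Factoring,
  z^3 - I*z^2 + z - I*z - 2 + 2*I = (z - 2*I)*(z + 1 + I)*(z - 1)
so the candidates are z = 2*I, z = -1 - I, z = 1.

Check the numerator P(z) = z^2 - z + 1 at each one:
  P(2*I) = -3 - 2*I ≠ 0, so z = 2*I is a (simple) pole.
  P(-1 - I) = 2 + 3*I ≠ 0, so z = -1 - I is a (simple) pole.
  P(1) = 1 ≠ 0, so z = 1 is a (simple) pole.

Poles of f: {-1 - I, 2*I, 1}

Final answer: {-1 - I, 2*I, 1}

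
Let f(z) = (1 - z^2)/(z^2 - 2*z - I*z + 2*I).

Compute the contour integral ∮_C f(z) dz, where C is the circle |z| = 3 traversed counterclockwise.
pi*(2 - 4*I)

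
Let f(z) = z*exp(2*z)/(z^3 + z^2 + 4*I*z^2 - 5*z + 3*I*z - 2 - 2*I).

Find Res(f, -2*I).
(1 + I)*exp(-4*I)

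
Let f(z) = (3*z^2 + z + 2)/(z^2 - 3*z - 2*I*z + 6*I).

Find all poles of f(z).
{2*I, 3}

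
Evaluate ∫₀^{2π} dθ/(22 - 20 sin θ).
Call the integral J. The integrand is 2π-periodic and we integrate over a full period, so shifting θ does not change the value (θ → θ + π/2 turns sin θ into cos θ; θ → θ + π flips the sign of the trig term). Hence
  J = ∫₀^{2π} dθ/(22 + 20 cos θ).
Put z = e^{iθ}: then cos θ = (z + 1/z)/2, dθ = dz/(iz), and z runs once counterclockwise around |z| = 1:
  J = ∮_{|z|=1} 1/(22 + 20*(z + 1/z)/2) · dz/(iz) = (2/i) ∮_{|z|=1} dz/(20*z^2 + 44*z + 20).
The roots of 20*z^2 + 44*z + 20 are z = (-22 ± sqrt(22^2 - 20^2))/20, with sqrt(84) = 2*sqrt(21); their product is 1, so only z₊ = -11/10 + sqrt(21)/10 lies inside the unit circle (z₋ = -11/10 - sqrt(21)/10 lies outside).
z₊ is a simple zero of q(z) = 20*z^2 + 44*z + 20, so Res(1/q, z₊) = 1/q'(z₊) with q'(z) = 40*z + 44; and q'(z₊) = 20*(z₊ - z₋) = 4*sqrt(21).
Therefore J = (2/i) · 2πi · 1/(4*sqrt(21)) = 2*pi/(2*sqrt(21)) = sqrt(21)*pi/21

Final answer: sqrt(21)*pi/21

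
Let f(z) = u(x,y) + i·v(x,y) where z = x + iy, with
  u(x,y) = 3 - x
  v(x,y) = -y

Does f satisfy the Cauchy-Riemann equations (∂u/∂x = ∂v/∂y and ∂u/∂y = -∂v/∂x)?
∂u/∂x = -1
∂v/∂y = -1
∂u/∂y = 0
∂v/∂x = 0
∂u/∂x = ∂v/∂y and ∂u/∂y = -∂v/∂x hold identically; f is analytic.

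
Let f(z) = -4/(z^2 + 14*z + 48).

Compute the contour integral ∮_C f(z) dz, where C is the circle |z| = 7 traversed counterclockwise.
By the residue theorem, ∮_C f(z) dz = 2πi · (sum of the residues of f at the poles inside |z| = 7).

The denominator factors as (z + 6)*(z + 8), so the singularities of f are simple poles at z = -6, z = -8.
  |-6|² = 36 < 49 = 7², so this pole is inside the contour.
  |-8|² = 64 > 49 = 7², so this pole is outside the contour.

With P(z) = -4 and Q(z) = z^2 + 14*z + 48, each pole is simple, so Res(f, z₀) = P(z₀)/Q'(z₀) with Q'(z) = 2*z + 14.
  Res(f, -6) = P(-6)/Q'(-6) = (-4)/(2) = -2

∮_C f(z) dz = 2πi · (-2) = -4*I*pi

Final answer: -4*I*pi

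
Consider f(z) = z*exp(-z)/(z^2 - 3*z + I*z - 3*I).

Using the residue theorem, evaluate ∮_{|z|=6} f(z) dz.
By the residue theorem, ∮_C f(z) dz = 2πi · (sum of the residues of f at the poles inside |z| = 6).

The denominator factors as (z - 3)*(z + I), so the singularities of f are simple poles at z = 3, z = -I.
  |3|² = 9 < 36 = 6², so this pole is inside the contour.
  |-I|² = 1 < 36 = 6², so this pole is inside the contour.

With P(z) = z*exp(-z) and Q(z) = z^2 - 3*z + I*z - 3*I, each pole is simple, so Res(f, z₀) = P(z₀)/Q'(z₀) with Q'(z) = 2*z - 3 + I.
  Res(f, 3) = P(3)/Q'(3) = (3*exp(-3))/(3 + I) = (9/10 - 3*I/10)*exp(-3)
  Res(f, -I) = P(-I)/Q'(-I) = (-I*exp(I))/(-3 - I) = (1/10 + 3*I/10)*exp(I)

Sum of residues inside C: (9/10 - 3*I/10)*exp(-3) + (1/10 + 3*I/10)*exp(I)
∮_C f(z) dz = 2πi · ((9/10 - 3*I/10)*exp(-3) + (1/10 + 3*I/10)*exp(I)) = pi*(-3/5 + I/5)*exp(I) + pi*(3/5 + 9*I/5)*exp(-3)

Final answer: pi*(-3/5 + I/5)*exp(I) + pi*(3/5 + 9*I/5)*exp(-3)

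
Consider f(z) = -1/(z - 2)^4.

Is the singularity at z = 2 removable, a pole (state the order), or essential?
pole of order 4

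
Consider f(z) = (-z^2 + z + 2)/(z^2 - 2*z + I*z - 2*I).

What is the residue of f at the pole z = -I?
Write f(z) = P(z)/Q(z) with P(z) = -z^2 + z + 2 and Q(z) = z^2 - 2*z + I*z - 2*I.
The denominator factors as Q(z) = (z - 2)*(z + I), so z = -I is a simple zero of Q and P is analytic there; z = -I is therefore a simple pole and
  Res(f, z₀) = P(z₀)/Q'(z₀).

Q'(z) = 2*z - 2 + I, so Q'(-I) = -2 - I.
P(-I) = 3 - I.

Res(f, -I) = (3 - I)/(-2 - I) = -1 + I

Final answer: -1 + I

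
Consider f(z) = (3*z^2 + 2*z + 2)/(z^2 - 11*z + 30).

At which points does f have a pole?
{5, 6}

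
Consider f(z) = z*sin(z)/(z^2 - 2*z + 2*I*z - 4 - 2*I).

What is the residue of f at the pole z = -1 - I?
(-1/4 - I/4)*sin(1 + I)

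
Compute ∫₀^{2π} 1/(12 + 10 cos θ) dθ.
Let J = ∫₀^{2π} dθ/(12 + 10 cos θ).
Put z = e^{iθ}: then cos θ = (z + 1/z)/2, dθ = dz/(iz), and z runs once counterclockwise around |z| = 1:
  J = ∮_{|z|=1} 1/(12 + 10*(z + 1/z)/2) · dz/(iz) = (2/i) ∮_{|z|=1} dz/(10*z^2 + 24*z + 10).
The roots of 10*z^2 + 24*z + 10 are z = (-12 ± sqrt(12^2 - 10^2))/10, with sqrt(44) = 2*sqrt(11); their product is 1, so only z₊ = -6/5 + sqrt(11)/5 lies inside the unit circle (z₋ = -6/5 - sqrt(11)/5 lies outside).
z₊ is a simple zero of q(z) = 10*z^2 + 24*z + 10, so Res(1/q, z₊) = 1/q'(z₊) with q'(z) = 20*z + 24; and q'(z₊) = 10*(z₊ - z₋) = 4*sqrt(11).
Therefore J = (2/i) · 2πi · 1/(4*sqrt(11)) = 2*pi/(2*sqrt(11)) = sqrt(11)*pi/11

Final answer: sqrt(11)*pi/11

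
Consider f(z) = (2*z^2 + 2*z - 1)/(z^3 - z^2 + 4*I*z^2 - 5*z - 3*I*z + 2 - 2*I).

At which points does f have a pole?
The singularities of f are the zeros of the denominator. Factoring,
  z^3 - z^2 + 4*I*z^2 - 5*z - 3*I*z + 2 - 2*I = (z - 1 + I)*(z + I)*(z + 2*I)
so the candidates are z = 1 - I, z = -I, z = -2*I.

Check the numerator P(z) = 2*z^2 + 2*z - 1 at each one:
  P(1 - I) = 1 - 6*I ≠ 0, so z = 1 - I is a (simple) pole.
  P(-I) = -3 - 2*I ≠ 0, so z = -I is a (simple) pole.
  P(-2*I) = -9 - 4*I ≠ 0, so z = -2*I is a (simple) pole.

Poles of f: {-2*I, -I, 1 - I}

Final answer: {-2*I, -I, 1 - I}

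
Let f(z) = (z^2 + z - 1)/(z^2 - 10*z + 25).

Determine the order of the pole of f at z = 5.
Factor the denominator:
  z^2 - 10*z + 25 = (z - 5)^2

The numerator P(z) = z^2 + z - 1 has P(5) = 29 ≠ 0, so no factor of (z - 5) cancels.
Near z = 5 we can therefore write f(z) = g(z)/(z - 5)^2 with g analytic at 5 and g(5) ≠ 0 (g is just the numerator).

Hence z = 5 is a pole of order 2.

Final answer: 2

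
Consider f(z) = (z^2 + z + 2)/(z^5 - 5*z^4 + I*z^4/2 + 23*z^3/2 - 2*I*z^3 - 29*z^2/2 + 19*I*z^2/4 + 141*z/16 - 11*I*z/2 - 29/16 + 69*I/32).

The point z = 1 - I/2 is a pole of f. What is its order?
4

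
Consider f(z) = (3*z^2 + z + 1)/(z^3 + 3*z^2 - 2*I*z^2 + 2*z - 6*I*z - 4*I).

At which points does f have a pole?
{-2, -1, 2*I}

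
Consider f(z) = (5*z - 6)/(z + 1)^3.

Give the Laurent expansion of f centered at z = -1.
Put w = z - (-1), i.e. z = w - 1. The denominator is w^3, so it suffices to rewrite the numerator in powers of w.

P(z) = 5*z - 6
P(w - 1) = -11 + 5*w

Dividing each term by w^3:
  f = -11/w^3 + 5/w^2

Substituting back w = z + 1:
  f(z) = -11/(z + 1)^3 + 5/(z + 1)^2

The series is finite because the numerator is a polynomial; the negative powers form the principal part.

Final answer: -11/(z + 1)^3 + 5/(z + 1)^2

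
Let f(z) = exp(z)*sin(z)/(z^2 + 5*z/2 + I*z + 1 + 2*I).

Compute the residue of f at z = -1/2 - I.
Write f(z) = P(z)/Q(z) with P(z) = exp(z)*sin(z) and Q(z) = z^2 + 5*z/2 + I*z + 1 + 2*I.
The denominator factors as Q(z) = (z + 2)*(z + 1/2 + I), so z = -1/2 - I is a simple zero of Q and P is analytic there; z = -1/2 - I is therefore a simple pole and
  Res(f, z₀) = P(z₀)/Q'(z₀).

Q'(z) = 2*z + 5/2 + I, so Q'(-1/2 - I) = 3/2 - I.
P(-1/2 - I) = -exp(-1/2 - I)*sin(1/2 + I).

Res(f, -1/2 - I) = (-exp(-1/2 - I)*sin(1/2 + I))/(3/2 - I) = (-6/13 - 4*I/13)*exp(-1/2 - I)*sin(1/2 + I)

Final answer: (-6/13 - 4*I/13)*exp(-1/2 - I)*sin(1/2 + I)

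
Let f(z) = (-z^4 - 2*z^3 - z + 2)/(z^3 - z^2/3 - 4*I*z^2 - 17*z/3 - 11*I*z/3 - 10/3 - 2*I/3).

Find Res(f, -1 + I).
Write f(z) = P(z)/Q(z) with P(z) = -z^4 - 2*z^3 - z + 2 and Q(z) = z^3 - z^2/3 - 4*I*z^2 - 17*z/3 - 11*I*z/3 - 10/3 - 2*I/3.
The denominator factors as Q(z) = (z + 1 - I)*(z + 2/3)*(z - 2 - 3*I), so z = -1 + I is a simple zero of Q and P is analytic there; z = -1 + I is therefore a simple pole and
  Res(f, z₀) = P(z₀)/Q'(z₀).

Q'(z) = 3*z^2 - 2*z/3 - 8*I*z - 17/3 - 11*I/3, so Q'(-1 + I) = 3 - 7*I/3.
P(-1 + I) = 3 - 5*I.

Res(f, -1 + I) = (3 - 5*I)/(3 - 7*I/3) = 93/65 - 36*I/65

Final answer: 93/65 - 36*I/65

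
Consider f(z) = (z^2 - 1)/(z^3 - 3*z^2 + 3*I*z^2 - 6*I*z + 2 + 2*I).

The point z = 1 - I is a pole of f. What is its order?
Factor the denominator:
  z^3 - 3*z^2 + 3*I*z^2 - 6*I*z + 2 + 2*I = (z - 1 + I)^3

The numerator P(z) = z^2 - 1 has P(1 - I) = -1 - 2*I ≠ 0, so no factor of (z - 1 + I) cancels.
Near z = 1 - I we can therefore write f(z) = g(z)/(z - 1 + I)^3 with g analytic at 1 - I and g(1 - I) ≠ 0 (g is just the numerator).

Hence z = 1 - I is a pole of order 3.

Final answer: 3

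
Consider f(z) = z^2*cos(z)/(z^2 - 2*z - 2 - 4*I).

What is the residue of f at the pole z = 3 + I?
(11/5 + 2*I/5)*cos(3 + I)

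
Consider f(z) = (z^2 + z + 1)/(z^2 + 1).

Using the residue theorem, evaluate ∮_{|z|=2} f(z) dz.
By the residue theorem, ∮_C f(z) dz = 2πi · (sum of the residues of f at the poles inside |z| = 2).

The denominator factors as (z + I)*(z - I), so the singularities of f are simple poles at z = -I, z = I.
  |-I|² = 1 < 4 = 2², so this pole is inside the contour.
  |I|² = 1 < 4 = 2², so this pole is inside the contour.

With P(z) = z^2 + z + 1 and Q(z) = z^2 + 1, each pole is simple, so Res(f, z₀) = P(z₀)/Q'(z₀) with Q'(z) = 2*z.
  Res(f, -I) = P(-I)/Q'(-I) = (-I)/(-2*I) = 1/2
  Res(f, I) = P(I)/Q'(I) = (I)/(2*I) = 1/2

Sum of residues inside C: 1
∮_C f(z) dz = 2πi · (1) = 2*I*pi

Final answer: 2*I*pi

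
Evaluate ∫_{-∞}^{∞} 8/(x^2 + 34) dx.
Let f(z) = 8/(z^2 + 34). The denominator has no real zeros and deg Q - deg P = 2 ≥ 2, so the integral of f over the upper semicircle |z| = R tends to 0 as R → ∞. Closing the contour in the upper half-plane,
  ∫_{-∞}^{∞} f(x) dx = 2πi · Σ Res(f, z_k)  over the poles with Im z_k > 0.

Zeros of the denominator: z^2 + 34 = 0 gives z = ±sqrt(34)*I.
Upper half-plane: z = sqrt(34)*I (simple).

Each pole is a simple zero of Q(z) = z^2 + 34, so Res(f, z₀) = P(z₀)/Q'(z₀) with P(z) = 8, Q'(z) = 2*z:
  Res(f, sqrt(34)*I) = (8)/(2*sqrt(34)*I) = -2*sqrt(34)*I/17

∫_{-∞}^{∞} f(x) dx = 2πi · (-2*sqrt(34)*I/17) = 4*sqrt(34)*pi/17

Final answer: 4*sqrt(34)*pi/17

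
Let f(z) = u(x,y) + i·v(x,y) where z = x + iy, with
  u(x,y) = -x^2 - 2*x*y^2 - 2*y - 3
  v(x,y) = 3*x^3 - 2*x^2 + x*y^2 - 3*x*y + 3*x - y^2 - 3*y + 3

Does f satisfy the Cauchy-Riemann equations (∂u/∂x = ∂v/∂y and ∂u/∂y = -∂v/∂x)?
∂u/∂x = -2*x - 2*y^2
∂v/∂y = 2*x*y - 3*x - 2*y - 3
∂u/∂y = -4*x*y - 2
∂v/∂x = 9*x^2 - 4*x + y^2 - 3*y + 3
∂u/∂x ≠ ∂v/∂y and ∂u/∂y ≠ -∂v/∂x; the Cauchy-Riemann equations are not satisfied, so f is not analytic.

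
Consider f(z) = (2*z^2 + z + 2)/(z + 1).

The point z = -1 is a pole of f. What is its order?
Factor the denominator:
  z + 1 = (z + 1)

The numerator P(z) = 2*z^2 + z + 2 has P(-1) = 3 ≠ 0, so no factor of (z + 1) cancels.
Near z = -1 we can therefore write f(z) = g(z)/(z + 1) with g analytic at -1 and g(-1) ≠ 0 (g is just the numerator).

Hence z = -1 is a pole of order 1.

Final answer: 1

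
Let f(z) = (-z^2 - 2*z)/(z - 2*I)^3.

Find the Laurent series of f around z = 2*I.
(4 - 4*I)/(z - 2*I)^3 + (-2 - 4*I)/(z - 2*I)^2 - 1/(z - 2*I)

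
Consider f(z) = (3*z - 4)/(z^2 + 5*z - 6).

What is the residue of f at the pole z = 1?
-1/7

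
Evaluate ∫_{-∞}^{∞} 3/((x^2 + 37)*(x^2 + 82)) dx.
Let f(z) = 3/((z^2 + 37)*(z^2 + 82)). The denominator has no real zeros and deg Q - deg P = 4 ≥ 2, so the integral of f over the upper semicircle |z| = R tends to 0 as R → ∞. Closing the contour in the upper half-plane,
  ∫_{-∞}^{∞} f(x) dx = 2πi · Σ Res(f, z_k)  over the poles with Im z_k > 0.

Zeros of the denominator: z^2 + 82 = 0 gives z = ±sqrt(82)*I; z^2 + 37 = 0 gives z = ±sqrt(37)*I.
Upper half-plane: z = sqrt(37)*I, z = sqrt(82)*I (simple).

Each pole is a simple zero of Q(z) = z^4 + 119*z^2 + 3034, so Res(f, z₀) = P(z₀)/Q'(z₀) with P(z) = 3, Q'(z) = 4*z^3 + 238*z:
  Res(f, sqrt(37)*I) = (3)/(90*sqrt(37)*I) = -sqrt(37)*I/1110
  Res(f, sqrt(82)*I) = (3)/(-90*sqrt(82)*I) = sqrt(82)*I/2460

Sum of residues: I*(-sqrt(37)/1110 + sqrt(82)/2460)
∫_{-∞}^{∞} f(x) dx = 2πi · (I*(-sqrt(37)/1110 + sqrt(82)/2460)) = pi*(-37*sqrt(82) + 82*sqrt(37))/45510

Final answer: pi*(-37*sqrt(82) + 82*sqrt(37))/45510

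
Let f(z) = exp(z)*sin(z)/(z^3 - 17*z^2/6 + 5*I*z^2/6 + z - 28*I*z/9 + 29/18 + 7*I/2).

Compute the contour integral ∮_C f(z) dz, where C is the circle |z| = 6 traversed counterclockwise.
By the residue theorem, ∮_C f(z) dz = 2πi · (sum of the residues of f at the poles inside |z| = 6).

The denominator factors as (z - 3/2 - I/2)*(z - 2 + I/3)*(z + 2/3 + I), so the singularities of f are simple poles at z = 3/2 + I/2, z = 2 - I/3, z = -2/3 - I.
  |3/2 + I/2|² = 5/2 < 36 = 6², so this pole is inside the contour.
  |2 - I/3|² = 37/9 < 36 = 6², so this pole is inside the contour.
  |-2/3 - I|² = 13/9 < 36 = 6², so this pole is inside the contour.

With P(z) = exp(z)*sin(z) and Q(z) = z^3 - 17*z^2/6 + 5*I*z^2/6 + z - 28*I*z/9 + 29/18 + 7*I/2, each pole is simple, so Res(f, z₀) = P(z₀)/Q'(z₀) with Q'(z) = 3*z^2 - 17*z/3 + 5*I*z/3 + 1 - 28*I/9.
  Res(f, 3/2 + I/2) = P(3/2 + I/2)/Q'(3/2 + I/2) = (exp(3/2 + I/2)*sin(3/2 + I/2))/(-7/3 + 19*I/18) = (-756/2125 - 342*I/2125)*exp(3/2 + I/2)*sin(3/2 + I/2)
  Res(f, 2 - I/3) = P(2 - I/3)/Q'(2 - I/3) = (exp(2 - I/3)*sin(2 - I/3))/(17/9 - 17*I/9) = (9/34 + 9*I/34)*exp(2 - I/3)*sin(2 - I/3)
  Res(f, -2/3 - I) = P(-2/3 - I)/Q'(-2/3 - I) = (-exp(-2/3 - I)*sin(2/3 + I))/(43/9 + 49*I/9) = (-387/4250 + 441*I/4250)*exp(-2/3 - I)*sin(2/3 + I)

Sum of residues inside C: (-756/2125 - 342*I/2125)*exp(3/2 + I/2)*sin(3/2 + I/2) + (-387/4250 + 441*I/4250)*exp(-2/3 - I)*sin(2/3 + I) + (9/34 + 9*I/34)*exp(2 - I/3)*sin(2 - I/3)
∮_C f(z) dz = 2πi · ((-756/2125 - 342*I/2125)*exp(3/2 + I/2)*sin(3/2 + I/2) + (-387/4250 + 441*I/4250)*exp(-2/3 - I)*sin(2/3 + I) + (9/34 + 9*I/34)*exp(2 - I/3)*sin(2 - I/3)) = pi*(684/2125 - 1512*I/2125)*exp(3/2 + I/2)*sin(3/2 + I/2) + pi*(-441/2125 - 387*I/2125)*exp(-2/3 - I)*sin(2/3 + I) + pi*(-9/17 + 9*I/17)*exp(2 - I/3)*sin(2 - I/3)

Final answer: pi*(684/2125 - 1512*I/2125)*exp(3/2 + I/2)*sin(3/2 + I/2) + pi*(-441/2125 - 387*I/2125)*exp(-2/3 - I)*sin(2/3 + I) + pi*(-9/17 + 9*I/17)*exp(2 - I/3)*sin(2 - I/3)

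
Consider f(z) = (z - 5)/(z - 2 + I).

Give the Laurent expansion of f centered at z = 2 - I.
(-3 - I)/(z - 2 + I) + 1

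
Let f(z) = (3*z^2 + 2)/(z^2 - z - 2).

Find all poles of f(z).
The singularities of f are the zeros of the denominator. Factoring,
  z^2 - z - 2 = (z + 1)*(z - 2)
so the candidates are z = -1, z = 2.

Check the numerator P(z) = 3*z^2 + 2 at each one:
  P(-1) = 5 ≠ 0, so z = -1 is a (simple) pole.
  P(2) = 14 ≠ 0, so z = 2 is a (simple) pole.

Poles of f: {-1, 2}

Final answer: {-1, 2}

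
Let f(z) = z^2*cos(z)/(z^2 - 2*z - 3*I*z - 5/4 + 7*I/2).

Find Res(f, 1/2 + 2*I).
(23/8 + 7*I/8)*cos(1/2 + 2*I)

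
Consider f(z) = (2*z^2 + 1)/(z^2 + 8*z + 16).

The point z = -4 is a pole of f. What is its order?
2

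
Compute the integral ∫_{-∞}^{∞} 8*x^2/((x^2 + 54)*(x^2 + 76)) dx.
Let f(z) = 8*z^2/((z^2 + 54)*(z^2 + 76)). The denominator has no real zeros and deg Q - deg P = 2 ≥ 2, so the integral of f over the upper semicircle |z| = R tends to 0 as R → ∞. Closing the contour in the upper half-plane,
  ∫_{-∞}^{∞} f(x) dx = 2πi · Σ Res(f, z_k)  over the poles with Im z_k > 0.

Zeros of the denominator: z^2 + 54 = 0 gives z = ±3*sqrt(6)*I; z^2 + 76 = 0 gives z = ±2*sqrt(19)*I.
Upper half-plane: z = 2*sqrt(19)*I, z = 3*sqrt(6)*I (simple).

Each pole is a simple zero of Q(z) = z^4 + 130*z^2 + 4104, so Res(f, z₀) = P(z₀)/Q'(z₀) with P(z) = 8*z^2, Q'(z) = 4*z^3 + 260*z:
  Res(f, 2*sqrt(19)*I) = (-608)/(-88*sqrt(19)*I) = -4*sqrt(19)*I/11
  Res(f, 3*sqrt(6)*I) = (-432)/(132*sqrt(6)*I) = 6*sqrt(6)*I/11

Sum of residues: 2*I*(-2*sqrt(19) + 3*sqrt(6))/11
∫_{-∞}^{∞} f(x) dx = 2πi · (2*I*(-2*sqrt(19) + 3*sqrt(6))/11) = 4*pi*(-3*sqrt(6) + 2*sqrt(19))/11

Final answer: 4*pi*(-3*sqrt(6) + 2*sqrt(19))/11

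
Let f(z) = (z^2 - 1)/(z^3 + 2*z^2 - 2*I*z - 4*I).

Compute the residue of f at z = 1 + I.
Write f(z) = P(z)/Q(z) with P(z) = z^2 - 1 and Q(z) = z^3 + 2*z^2 - 2*I*z - 4*I.
The denominator factors as Q(z) = (z + 1 + I)*(z - 1 - I)*(z + 2), so z = 1 + I is a simple zero of Q and P is analytic there; z = 1 + I is therefore a simple pole and
  Res(f, z₀) = P(z₀)/Q'(z₀).

Q'(z) = 3*z^2 + 4*z - 2*I, so Q'(1 + I) = 4 + 8*I.
P(1 + I) = -1 + 2*I.

Res(f, 1 + I) = (-1 + 2*I)/(4 + 8*I) = 3/20 + I/5

Final answer: 3/20 + I/5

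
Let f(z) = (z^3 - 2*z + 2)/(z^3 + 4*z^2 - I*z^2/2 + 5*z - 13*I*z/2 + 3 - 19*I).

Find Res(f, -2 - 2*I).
Write f(z) = P(z)/Q(z) with P(z) = z^3 - 2*z + 2 and Q(z) = z^3 + 4*z^2 - I*z^2/2 + 5*z - 13*I*z/2 + 3 - 19*I.
The denominator factors as Q(z) = (z + 3 - I/2)*(z + 2 + 2*I)*(z - 1 - 2*I), so z = -2 - 2*I is a simple zero of Q and P is analytic there; z = -2 - 2*I is therefore a simple pole and
  Res(f, z₀) = P(z₀)/Q'(z₀).

Q'(z) = 3*z^2 + 8*z - I*z + 5 - 13*I/2, so Q'(-2 - 2*I) = -13 + 7*I/2.
P(-2 - 2*I) = 22 - 12*I.

Res(f, -2 - 2*I) = (22 - 12*I)/(-13 + 7*I/2) = -1312/725 + 316*I/725

Final answer: -1312/725 + 316*I/725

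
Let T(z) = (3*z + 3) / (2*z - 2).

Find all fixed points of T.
{-1/2, 3}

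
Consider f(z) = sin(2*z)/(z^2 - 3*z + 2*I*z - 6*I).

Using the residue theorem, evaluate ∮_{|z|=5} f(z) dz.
By the residue theorem, ∮_C f(z) dz = 2πi · (sum of the residues of f at the poles inside |z| = 5).

The denominator factors as (z + 2*I)*(z - 3), so the singularities of f are simple poles at z = -2*I, z = 3.
  |-2*I|² = 4 < 25 = 5², so this pole is inside the contour.
  |3|² = 9 < 25 = 5², so this pole is inside the contour.

With P(z) = sin(2*z) and Q(z) = z^2 - 3*z + 2*I*z - 6*I, each pole is simple, so Res(f, z₀) = P(z₀)/Q'(z₀) with Q'(z) = 2*z - 3 + 2*I.
  Res(f, -2*I) = P(-2*I)/Q'(-2*I) = (-I*sinh(4))/(-3 - 2*I) = (2/13 + 3*I/13)*sinh(4)
  Res(f, 3) = P(3)/Q'(3) = (sin(6))/(3 + 2*I) = (3/13 - 2*I/13)*sin(6)

Sum of residues inside C: (3/13 - 2*I/13)*sin(6) + (2/13 + 3*I/13)*sinh(4)
∮_C f(z) dz = 2πi · ((3/13 - 2*I/13)*sin(6) + (2/13 + 3*I/13)*sinh(4)) = pi*(4/13 + 6*I/13)*sin(6) + pi*(-6/13 + 4*I/13)*sinh(4)

Final answer: pi*(4/13 + 6*I/13)*sin(6) + pi*(-6/13 + 4*I/13)*sinh(4)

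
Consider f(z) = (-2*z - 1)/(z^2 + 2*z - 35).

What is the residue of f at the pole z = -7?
Write f(z) = P(z)/Q(z) with P(z) = -2*z - 1 and Q(z) = z^2 + 2*z - 35.
The denominator factors as Q(z) = (z + 7)*(z - 5), so z = -7 is a simple zero of Q and P is analytic there; z = -7 is therefore a simple pole and
  Res(f, z₀) = P(z₀)/Q'(z₀).

Q'(z) = 2*z + 2, so Q'(-7) = -12.
P(-7) = 13.

Res(f, -7) = (13)/(-12) = -13/12

Final answer: -13/12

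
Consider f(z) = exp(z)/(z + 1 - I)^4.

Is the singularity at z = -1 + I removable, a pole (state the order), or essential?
Write f(z) = g(z)/(z + 1 - I)^4 with g(z) = exp(z).
g is entire and g(-1 + I) = exp(-1 + I) ≠ 0, so no factor of (z + 1 - I) cancels: the Laurent expansion of f about z = -1 + I starts at the power -4, i.e. lim_{z→z₀} (z - z₀)^4 f(z) = exp(-1 + I) is finite and nonzero.
So z = -1 + I is a pole of order 4.

Final answer: pole of order 4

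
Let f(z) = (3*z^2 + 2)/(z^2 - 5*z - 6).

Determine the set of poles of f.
The singularities of f are the zeros of the denominator. Factoring,
  z^2 - 5*z - 6 = (z + 1)*(z - 6)
so the candidates are z = -1, z = 6.

Check the numerator P(z) = 3*z^2 + 2 at each one:
  P(-1) = 5 ≠ 0, so z = -1 is a (simple) pole.
  P(6) = 110 ≠ 0, so z = 6 is a (simple) pole.

Poles of f: {-1, 6}

Final answer: {-1, 6}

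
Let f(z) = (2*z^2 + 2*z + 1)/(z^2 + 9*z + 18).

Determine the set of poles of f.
The singularities of f are the zeros of the denominator. Factoring,
  z^2 + 9*z + 18 = (z + 3)*(z + 6)
so the candidates are z = -3, z = -6.

Check the numerator P(z) = 2*z^2 + 2*z + 1 at each one:
  P(-3) = 13 ≠ 0, so z = -3 is a (simple) pole.
  P(-6) = 61 ≠ 0, so z = -6 is a (simple) pole.

Poles of f: {-6, -3}

Final answer: {-6, -3}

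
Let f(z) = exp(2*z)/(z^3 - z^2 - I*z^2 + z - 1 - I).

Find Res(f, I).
Write f(z) = P(z)/Q(z) with P(z) = exp(2*z) and Q(z) = z^3 - z^2 - I*z^2 + z - 1 - I.
The denominator factors as Q(z) = (z - 1 - I)*(z + I)*(z - I), so z = I is a simple zero of Q and P is analytic there; z = I is therefore a simple pole and
  Res(f, z₀) = P(z₀)/Q'(z₀).

Q'(z) = 3*z^2 - 2*z - 2*I*z + 1, so Q'(I) = -2*I.
P(I) = exp(2*I).

Res(f, I) = (exp(2*I))/(-2*I) = I*exp(2*I)/2

Final answer: I*exp(2*I)/2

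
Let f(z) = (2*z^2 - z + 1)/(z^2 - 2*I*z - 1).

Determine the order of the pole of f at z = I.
2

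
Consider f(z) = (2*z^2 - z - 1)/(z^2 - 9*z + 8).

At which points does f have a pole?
The singularities of f are the zeros of the denominator. Factoring,
  z^2 - 9*z + 8 = (z - 8)*(z - 1)
so the candidates are z = 8, z = 1.

Check the numerator P(z) = 2*z^2 - z - 1 at each one:
  P(8) = 119 ≠ 0, so z = 8 is a (simple) pole.
  P(1) = 0, so the factor (z - 1) cancels and z = 1 is only a removable singularity, not a pole.

Poles of f: {8}

Final answer: {8}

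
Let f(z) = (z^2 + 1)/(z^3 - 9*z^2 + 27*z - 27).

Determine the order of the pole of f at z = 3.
Factor the denominator:
  z^3 - 9*z^2 + 27*z - 27 = (z - 3)^3

The numerator P(z) = z^2 + 1 has P(3) = 10 ≠ 0, so no factor of (z - 3) cancels.
Near z = 3 we can therefore write f(z) = g(z)/(z - 3)^3 with g analytic at 3 and g(3) ≠ 0 (g is just the numerator).

Hence z = 3 is a pole of order 3.

Final answer: 3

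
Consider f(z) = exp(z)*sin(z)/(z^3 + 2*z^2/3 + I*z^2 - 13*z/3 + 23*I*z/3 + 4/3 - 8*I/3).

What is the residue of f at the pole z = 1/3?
Write f(z) = P(z)/Q(z) with P(z) = exp(z)*sin(z) and Q(z) = z^3 + 2*z^2/3 + I*z^2 - 13*z/3 + 23*I*z/3 + 4/3 - 8*I/3.
The denominator factors as Q(z) = (z - 1/3)*(z + 3 - I)*(z - 2 + 2*I), so z = 1/3 is a simple zero of Q and P is analytic there; z = 1/3 is therefore a simple pole and
  Res(f, z₀) = P(z₀)/Q'(z₀).

Q'(z) = 3*z^2 + 4*z/3 + 2*I*z - 13/3 + 23*I/3, so Q'(1/3) = -32/9 + 25*I/3.
P(1/3) = exp(1/3)*sin(1/3).

Res(f, 1/3) = (exp(1/3)*sin(1/3))/(-32/9 + 25*I/3) = (-288/6649 - 675*I/6649)*exp(1/3)*sin(1/3)

Final answer: (-288/6649 - 675*I/6649)*exp(1/3)*sin(1/3)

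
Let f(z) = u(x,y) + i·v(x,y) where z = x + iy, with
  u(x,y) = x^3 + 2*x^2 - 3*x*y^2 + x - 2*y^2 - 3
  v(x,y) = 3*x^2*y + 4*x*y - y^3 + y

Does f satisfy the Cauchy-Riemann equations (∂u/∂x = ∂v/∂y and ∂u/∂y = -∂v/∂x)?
∂u/∂x = 3*x^2 + 4*x - 3*y^2 + 1
∂v/∂y = 3*x^2 + 4*x - 3*y^2 + 1
∂u/∂y = -6*x*y - 4*y
∂v/∂x = 6*x*y + 4*y
∂u/∂x = ∂v/∂y and ∂u/∂y = -∂v/∂x hold identically; f is analytic.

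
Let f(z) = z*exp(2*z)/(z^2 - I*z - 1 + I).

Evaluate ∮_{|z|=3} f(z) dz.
By the residue theorem, ∮_C f(z) dz = 2πi · (sum of the residues of f at the poles inside |z| = 3).

The denominator factors as (z - 1)*(z + 1 - I), so the singularities of f are simple poles at z = 1, z = -1 + I.
  |1|² = 1 < 9 = 3², so this pole is inside the contour.
  |-1 + I|² = 2 < 9 = 3², so this pole is inside the contour.

With P(z) = z*exp(2*z) and Q(z) = z^2 - I*z - 1 + I, each pole is simple, so Res(f, z₀) = P(z₀)/Q'(z₀) with Q'(z) = 2*z - I.
  Res(f, 1) = P(1)/Q'(1) = (exp(2))/(2 - I) = (2/5 + I/5)*exp(2)
  Res(f, -1 + I) = P(-1 + I)/Q'(-1 + I) = ((-1 + I)*exp(-2 + 2*I))/(-2 + I) = (3/5 - I/5)*exp(-2 + 2*I)

Sum of residues inside C: (3/5 - I/5)*exp(-2 + 2*I) + (2/5 + I/5)*exp(2)
∮_C f(z) dz = 2πi · ((3/5 - I/5)*exp(-2 + 2*I) + (2/5 + I/5)*exp(2)) = pi*(2/5 + 6*I/5)*exp(-2 + 2*I) + pi*(-2/5 + 4*I/5)*exp(2)

Final answer: pi*(2/5 + 6*I/5)*exp(-2 + 2*I) + pi*(-2/5 + 4*I/5)*exp(2)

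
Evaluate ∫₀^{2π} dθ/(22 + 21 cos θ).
Let J = ∫₀^{2π} dθ/(22 + 21 cos θ).
Put z = e^{iθ}: then cos θ = (z + 1/z)/2, dθ = dz/(iz), and z runs once counterclockwise around |z| = 1:
  J = ∮_{|z|=1} 1/(22 + 21*(z + 1/z)/2) · dz/(iz) = (2/i) ∮_{|z|=1} dz/(21*z^2 + 44*z + 21).
The roots of 21*z^2 + 44*z + 21 are z = (-22 ± sqrt(22^2 - 21^2))/21, with sqrt(43) = sqrt(43); their product is 1, so only z₊ = -22/21 + sqrt(43)/21 lies inside the unit circle (z₋ = -22/21 - sqrt(43)/21 lies outside).
z₊ is a simple zero of q(z) = 21*z^2 + 44*z + 21, so Res(1/q, z₊) = 1/q'(z₊) with q'(z) = 42*z + 44; and q'(z₊) = 21*(z₊ - z₋) = 2*sqrt(43).
Therefore J = (2/i) · 2πi · 1/(2*sqrt(43)) = 2*pi/(sqrt(43)) = 2*sqrt(43)*pi/43

Final answer: 2*sqrt(43)*pi/43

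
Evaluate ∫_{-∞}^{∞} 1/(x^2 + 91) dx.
Let f(z) = 1/(z^2 + 91). The denominator has no real zeros and deg Q - deg P = 2 ≥ 2, so the integral of f over the upper semicircle |z| = R tends to 0 as R → ∞. Closing the contour in the upper half-plane,
  ∫_{-∞}^{∞} f(x) dx = 2πi · Σ Res(f, z_k)  over the poles with Im z_k > 0.

Zeros of the denominator: z^2 + 91 = 0 gives z = ±sqrt(91)*I.
Upper half-plane: z = sqrt(91)*I (simple).

Each pole is a simple zero of Q(z) = z^2 + 91, so Res(f, z₀) = P(z₀)/Q'(z₀) with P(z) = 1, Q'(z) = 2*z:
  Res(f, sqrt(91)*I) = (1)/(2*sqrt(91)*I) = -sqrt(91)*I/182

∫_{-∞}^{∞} f(x) dx = 2πi · (-sqrt(91)*I/182) = sqrt(91)*pi/91

Final answer: sqrt(91)*pi/91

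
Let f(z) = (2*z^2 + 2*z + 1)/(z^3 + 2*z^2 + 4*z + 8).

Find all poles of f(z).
The singularities of f are the zeros of the denominator. Factoring,
  z^3 + 2*z^2 + 4*z + 8 = (z + 2*I)*(z + 2)*(z - 2*I)
so the candidates are z = -2*I, z = -2, z = 2*I.

Check the numerator P(z) = 2*z^2 + 2*z + 1 at each one:
  P(-2*I) = -7 - 4*I ≠ 0, so z = -2*I is a (simple) pole.
  P(-2) = 5 ≠ 0, so z = -2 is a (simple) pole.
  P(2*I) = -7 + 4*I ≠ 0, so z = 2*I is a (simple) pole.

Poles of f: {-2, -2*I, 2*I}

Final answer: {-2, -2*I, 2*I}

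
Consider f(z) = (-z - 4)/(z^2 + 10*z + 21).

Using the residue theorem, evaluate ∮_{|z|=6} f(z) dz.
By the residue theorem, ∮_C f(z) dz = 2πi · (sum of the residues of f at the poles inside |z| = 6).

The denominator factors as (z + 3)*(z + 7), so the singularities of f are simple poles at z = -3, z = -7.
  |-3|² = 9 < 36 = 6², so this pole is inside the contour.
  |-7|² = 49 > 36 = 6², so this pole is outside the contour.

With P(z) = -z - 4 and Q(z) = z^2 + 10*z + 21, each pole is simple, so Res(f, z₀) = P(z₀)/Q'(z₀) with Q'(z) = 2*z + 10.
  Res(f, -3) = P(-3)/Q'(-3) = (-1)/(4) = -1/4

∮_C f(z) dz = 2πi · (-1/4) = -I*pi/2

Final answer: -I*pi/2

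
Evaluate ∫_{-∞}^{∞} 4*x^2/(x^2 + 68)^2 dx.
sqrt(17)*pi/17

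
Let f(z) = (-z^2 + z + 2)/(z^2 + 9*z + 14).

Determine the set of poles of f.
{-7, -2}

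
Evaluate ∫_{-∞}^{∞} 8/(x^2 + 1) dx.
Let f(z) = 8/(z^2 + 1). The denominator has no real zeros and deg Q - deg P = 2 ≥ 2, so the integral of f over the upper semicircle |z| = R tends to 0 as R → ∞. Closing the contour in the upper half-plane,
  ∫_{-∞}^{∞} f(x) dx = 2πi · Σ Res(f, z_k)  over the poles with Im z_k > 0.

Zeros of the denominator: z^2 + 1 = 0 gives z = ±I.
Upper half-plane: z = I (simple).

Each pole is a simple zero of Q(z) = z^2 + 1, so Res(f, z₀) = P(z₀)/Q'(z₀) with P(z) = 8, Q'(z) = 2*z:
  Res(f, I) = (8)/(2*I) = -4*I

∫_{-∞}^{∞} f(x) dx = 2πi · (-4*I) = 8*pi

Final answer: 8*pi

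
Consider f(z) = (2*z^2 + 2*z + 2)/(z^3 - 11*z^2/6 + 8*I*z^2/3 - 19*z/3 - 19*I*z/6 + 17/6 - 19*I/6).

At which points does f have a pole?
The singularities of f are the zeros of the denominator. Factoring,
  z^3 - 11*z^2/6 + 8*I*z^2/3 - 19*z/3 - 19*I*z/6 + 17/6 - 19*I/6 = (z - 3 + I)*(z + 3/2 + I)*(z - 1/3 + 2*I/3)
so the candidates are z = 3 - I, z = -3/2 - I, z = 1/3 - 2*I/3.

Check the numerator P(z) = 2*z^2 + 2*z + 2 at each one:
  P(3 - I) = 24 - 14*I ≠ 0, so z = 3 - I is a (simple) pole.
  P(-3/2 - I) = 3/2 + 4*I ≠ 0, so z = -3/2 - I is a (simple) pole.
  P(1/3 - 2*I/3) = 2 - 20*I/9 ≠ 0, so z = 1/3 - 2*I/3 is a (simple) pole.

Poles of f: {-3/2 - I, 1/3 - 2*I/3, 3 - I}

Final answer: {-3/2 - I, 1/3 - 2*I/3, 3 - I}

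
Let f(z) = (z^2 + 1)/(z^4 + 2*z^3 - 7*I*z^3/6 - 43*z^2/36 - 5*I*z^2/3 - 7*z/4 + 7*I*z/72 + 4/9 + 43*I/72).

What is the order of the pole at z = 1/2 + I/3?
2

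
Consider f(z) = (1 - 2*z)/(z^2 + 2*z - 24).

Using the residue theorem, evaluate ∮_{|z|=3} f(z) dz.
0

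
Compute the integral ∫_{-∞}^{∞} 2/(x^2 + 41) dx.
Let f(z) = 2/(z^2 + 41). The denominator has no real zeros and deg Q - deg P = 2 ≥ 2, so the integral of f over the upper semicircle |z| = R tends to 0 as R → ∞. Closing the contour in the upper half-plane,
  ∫_{-∞}^{∞} f(x) dx = 2πi · Σ Res(f, z_k)  over the poles with Im z_k > 0.

Zeros of the denominator: z^2 + 41 = 0 gives z = ±sqrt(41)*I.
Upper half-plane: z = sqrt(41)*I (simple).

Each pole is a simple zero of Q(z) = z^2 + 41, so Res(f, z₀) = P(z₀)/Q'(z₀) with P(z) = 2, Q'(z) = 2*z:
  Res(f, sqrt(41)*I) = (2)/(2*sqrt(41)*I) = -sqrt(41)*I/41

∫_{-∞}^{∞} f(x) dx = 2πi · (-sqrt(41)*I/41) = 2*sqrt(41)*pi/41

Final answer: 2*sqrt(41)*pi/41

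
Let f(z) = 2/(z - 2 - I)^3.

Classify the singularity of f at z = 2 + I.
pole of order 3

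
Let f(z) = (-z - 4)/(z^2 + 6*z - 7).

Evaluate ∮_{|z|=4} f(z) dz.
By the residue theorem, ∮_C f(z) dz = 2πi · (sum of the residues of f at the poles inside |z| = 4).

The denominator factors as (z + 7)*(z - 1), so the singularities of f are simple poles at z = -7, z = 1.
  |-7|² = 49 > 16 = 4², so this pole is outside the contour.
  |1|² = 1 < 16 = 4², so this pole is inside the contour.

With P(z) = -z - 4 and Q(z) = z^2 + 6*z - 7, each pole is simple, so Res(f, z₀) = P(z₀)/Q'(z₀) with Q'(z) = 2*z + 6.
  Res(f, 1) = P(1)/Q'(1) = (-5)/(8) = -5/8

∮_C f(z) dz = 2πi · (-5/8) = -5*I*pi/4

Final answer: -5*I*pi/4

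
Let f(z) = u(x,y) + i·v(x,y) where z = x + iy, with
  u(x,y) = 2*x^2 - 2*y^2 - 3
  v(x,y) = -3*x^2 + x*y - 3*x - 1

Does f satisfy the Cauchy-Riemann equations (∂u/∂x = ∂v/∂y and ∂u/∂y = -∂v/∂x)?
∂u/∂x = 4*x
∂v/∂y = x
∂u/∂y = -4*y
∂v/∂x = -6*x + y - 3
∂u/∂x ≠ ∂v/∂y and ∂u/∂y ≠ -∂v/∂x; the Cauchy-Riemann equations are not satisfied, so f is not analytic.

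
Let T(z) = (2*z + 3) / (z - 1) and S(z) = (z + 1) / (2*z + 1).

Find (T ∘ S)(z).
(-8*z - 5)/(z)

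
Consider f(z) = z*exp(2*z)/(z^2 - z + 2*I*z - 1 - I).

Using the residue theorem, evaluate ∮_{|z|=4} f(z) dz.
By the residue theorem, ∮_C f(z) dz = 2πi · (sum of the residues of f at the poles inside |z| = 4).

The denominator factors as (z + I)*(z - 1 + I), so the singularities of f are simple poles at z = -I, z = 1 - I.
  |-I|² = 1 < 16 = 4², so this pole is inside the contour.
  |1 - I|² = 2 < 16 = 4², so this pole is inside the contour.

With P(z) = z*exp(2*z) and Q(z) = z^2 - z + 2*I*z - 1 - I, each pole is simple, so Res(f, z₀) = P(z₀)/Q'(z₀) with Q'(z) = 2*z - 1 + 2*I.
  Res(f, -I) = P(-I)/Q'(-I) = (-I*exp(-2*I))/(-1) = I*exp(-2*I)
  Res(f, 1 - I) = P(1 - I)/Q'(1 - I) = ((1 - I)*exp(2 - 2*I))/(1) = (1 - I)*exp(2 - 2*I)

Sum of residues inside C: (1 - I)*exp(2 - 2*I) + I*exp(-2*I)
∮_C f(z) dz = 2πi · ((1 - I)*exp(2 - 2*I) + I*exp(-2*I)) = pi*(2 + 2*I)*exp(2 - 2*I) - 2*pi*exp(-2*I)

Final answer: pi*(2 + 2*I)*exp(2 - 2*I) - 2*pi*exp(-2*I)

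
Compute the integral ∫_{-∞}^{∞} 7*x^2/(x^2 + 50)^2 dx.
Let f(z) = 7*z^2/(z^2 + 50)^2. The denominator has no real zeros and deg Q - deg P = 2 ≥ 2, so the integral of f over the upper semicircle |z| = R tends to 0 as R → ∞. Closing the contour in the upper half-plane,
  ∫_{-∞}^{∞} f(x) dx = 2πi · Σ Res(f, z_k)  over the poles with Im z_k > 0.

Zeros of the denominator: z^2 + 50 = 0 gives z = ±5*sqrt(2)*I.
Upper half-plane: z = 5*sqrt(2)*I (a pole of order 2).

Write f(z) = g(z)/(z - 5*sqrt(2)*I)^2 with g(z) = 7*z^2/(z + 5*sqrt(2)*I)^2. For a double pole, Res(f, z₀) = g'(z₀):
  g'(z) = 70*sqrt(2)*I*z/(z + 5*sqrt(2)*I)^3
  Res(f, 5*sqrt(2)*I) = g'(5*sqrt(2)*I) = -7*sqrt(2)*I/40

∫_{-∞}^{∞} f(x) dx = 2πi · (-7*sqrt(2)*I/40) = 7*sqrt(2)*pi/20

Final answer: 7*sqrt(2)*pi/20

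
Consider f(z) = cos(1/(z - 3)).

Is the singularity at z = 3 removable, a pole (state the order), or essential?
Let u = z - 3. Then
  cos(1/u) = Σ_{k≥0} (-1)^k (1)^(2k)/((2k)!·u^(2k)) = 1 - 1/(2*u^2) + 1/(24*u^4) + ...
which has infinitely many negative powers of u, so cos(1/(z - 3)) has an essential singularity at z = 3.
So the singularity is essential.

Final answer: essential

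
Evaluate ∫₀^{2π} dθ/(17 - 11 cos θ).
Call the integral J. The integrand is 2π-periodic and we integrate over a full period, so shifting θ does not change the value (θ → θ + π flips the sign of the trig term). Hence
  J = ∫₀^{2π} dθ/(17 + 11 cos θ).
Put z = e^{iθ}: then cos θ = (z + 1/z)/2, dθ = dz/(iz), and z runs once counterclockwise around |z| = 1:
  J = ∮_{|z|=1} 1/(17 + 11*(z + 1/z)/2) · dz/(iz) = (2/i) ∮_{|z|=1} dz/(11*z^2 + 34*z + 11).
The roots of 11*z^2 + 34*z + 11 are z = (-17 ± sqrt(17^2 - 11^2))/11, with sqrt(168) = 2*sqrt(42); their product is 1, so only z₊ = -17/11 + 2*sqrt(42)/11 lies inside the unit circle (z₋ = -17/11 - 2*sqrt(42)/11 lies outside).
z₊ is a simple zero of q(z) = 11*z^2 + 34*z + 11, so Res(1/q, z₊) = 1/q'(z₊) with q'(z) = 22*z + 34; and q'(z₊) = 11*(z₊ - z₋) = 4*sqrt(42).
Therefore J = (2/i) · 2πi · 1/(4*sqrt(42)) = 2*pi/(2*sqrt(42)) = sqrt(42)*pi/42

Final answer: sqrt(42)*pi/42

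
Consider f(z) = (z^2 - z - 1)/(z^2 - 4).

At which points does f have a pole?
{-2, 2}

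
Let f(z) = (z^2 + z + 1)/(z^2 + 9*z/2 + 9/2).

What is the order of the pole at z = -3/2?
1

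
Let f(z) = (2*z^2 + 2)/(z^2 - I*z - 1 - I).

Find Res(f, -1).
Write f(z) = P(z)/Q(z) with P(z) = 2*z^2 + 2 and Q(z) = z^2 - I*z - 1 - I.
The denominator factors as Q(z) = (z - 1 - I)*(z + 1), so z = -1 is a simple zero of Q and P is analytic there; z = -1 is therefore a simple pole and
  Res(f, z₀) = P(z₀)/Q'(z₀).

Q'(z) = 2*z - I, so Q'(-1) = -2 - I.
P(-1) = 4.

Res(f, -1) = (4)/(-2 - I) = -8/5 + 4*I/5

Final answer: -8/5 + 4*I/5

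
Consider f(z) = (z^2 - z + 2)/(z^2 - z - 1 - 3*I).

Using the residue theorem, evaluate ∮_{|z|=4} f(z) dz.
By the residue theorem, ∮_C f(z) dz = 2πi · (sum of the residues of f at the poles inside |z| = 4).

The denominator factors as (z + 1 + I)*(z - 2 - I), so the singularities of f are simple poles at z = -1 - I, z = 2 + I.
  |-1 - I|² = 2 < 16 = 4², so this pole is inside the contour.
  |2 + I|² = 5 < 16 = 4², so this pole is inside the contour.

With P(z) = z^2 - z + 2 and Q(z) = z^2 - z - 1 - 3*I, each pole is simple, so Res(f, z₀) = P(z₀)/Q'(z₀) with Q'(z) = 2*z - 1.
  Res(f, -1 - I) = P(-1 - I)/Q'(-1 - I) = (3 + 3*I)/(-3 - 2*I) = -15/13 - 3*I/13
  Res(f, 2 + I) = P(2 + I)/Q'(2 + I) = (3 + 3*I)/(3 + 2*I) = 15/13 + 3*I/13

Sum of residues inside C: 0
∮_C f(z) dz = 2πi · (0) = 0

Final answer: 0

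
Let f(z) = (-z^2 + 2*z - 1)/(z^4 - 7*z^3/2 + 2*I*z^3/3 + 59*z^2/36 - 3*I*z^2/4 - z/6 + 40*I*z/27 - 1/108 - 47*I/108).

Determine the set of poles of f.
The singularities of f are the zeros of the denominator. Factoring,
  z^4 - 7*z^3/2 + 2*I*z^3/3 + 59*z^2/36 - 3*I*z^2/4 - z/6 + 40*I*z/27 - 1/108 - 47*I/108 = (z - 1/2 - I/2)*(z + 1/3 + I/2)*(z - 1/3)*(z - 3 + 2*I/3)
so the candidates are z = 1/2 + I/2, z = -1/3 - I/2, z = 1/3, z = 3 - 2*I/3.

Check the numerator P(z) = -z^2 + 2*z - 1 at each one:
  P(1/2 + I/2) = I/2 ≠ 0, so z = 1/2 + I/2 is a (simple) pole.
  P(-1/3 - I/2) = -55/36 - 4*I/3 ≠ 0, so z = -1/3 - I/2 is a (simple) pole.
  P(1/3) = -4/9 ≠ 0, so z = 1/3 is a (simple) pole.
  P(3 - 2*I/3) = -32/9 + 8*I/3 ≠ 0, so z = 3 - 2*I/3 is a (simple) pole.

Poles of f: {-1/3 - I/2, 1/3, 1/2 + I/2, 3 - 2*I/3}

Final answer: {-1/3 - I/2, 1/3, 1/2 + I/2, 3 - 2*I/3}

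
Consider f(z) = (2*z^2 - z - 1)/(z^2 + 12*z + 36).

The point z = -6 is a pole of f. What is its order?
2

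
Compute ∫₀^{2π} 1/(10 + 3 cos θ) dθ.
Let J = ∫₀^{2π} dθ/(10 + 3 cos θ).
Put z = e^{iθ}: then cos θ = (z + 1/z)/2, dθ = dz/(iz), and z runs once counterclockwise around |z| = 1:
  J = ∮_{|z|=1} 1/(10 + 3*(z + 1/z)/2) · dz/(iz) = (2/i) ∮_{|z|=1} dz/(3*z^2 + 20*z + 3).
The roots of 3*z^2 + 20*z + 3 are z = (-10 ± sqrt(10^2 - 3^2))/3, with sqrt(91) = sqrt(91); their product is 1, so only z₊ = -10/3 + sqrt(91)/3 lies inside the unit circle (z₋ = -10/3 - sqrt(91)/3 lies outside).
z₊ is a simple zero of q(z) = 3*z^2 + 20*z + 3, so Res(1/q, z₊) = 1/q'(z₊) with q'(z) = 6*z + 20; and q'(z₊) = 3*(z₊ - z₋) = 2*sqrt(91).
Therefore J = (2/i) · 2πi · 1/(2*sqrt(91)) = 2*pi/(sqrt(91)) = 2*sqrt(91)*pi/91

Final answer: 2*sqrt(91)*pi/91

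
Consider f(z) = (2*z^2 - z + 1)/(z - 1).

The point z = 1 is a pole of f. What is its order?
1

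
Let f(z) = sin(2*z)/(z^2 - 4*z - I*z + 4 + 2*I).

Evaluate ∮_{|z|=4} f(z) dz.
By the residue theorem, ∮_C f(z) dz = 2πi · (sum of the residues of f at the poles inside |z| = 4).

The denominator factors as (z - 2 - I)*(z - 2), so the singularities of f are simple poles at z = 2 + I, z = 2.
  |2 + I|² = 5 < 16 = 4², so this pole is inside the contour.
  |2|² = 4 < 16 = 4², so this pole is inside the contour.

With P(z) = sin(2*z) and Q(z) = z^2 - 4*z - I*z + 4 + 2*I, each pole is simple, so Res(f, z₀) = P(z₀)/Q'(z₀) with Q'(z) = 2*z - 4 - I.
  Res(f, 2 + I) = P(2 + I)/Q'(2 + I) = (sin(4 + 2*I))/(I) = -I*sin(4 + 2*I)
  Res(f, 2) = P(2)/Q'(2) = (sin(4))/(-I) = I*sin(4)

Sum of residues inside C: I*sin(4) - I*sin(4 + 2*I)
∮_C f(z) dz = 2πi · (I*sin(4) - I*sin(4 + 2*I)) = -2*pi*sin(4) + 2*pi*sin(4 + 2*I)

Final answer: -2*pi*sin(4) + 2*pi*sin(4 + 2*I)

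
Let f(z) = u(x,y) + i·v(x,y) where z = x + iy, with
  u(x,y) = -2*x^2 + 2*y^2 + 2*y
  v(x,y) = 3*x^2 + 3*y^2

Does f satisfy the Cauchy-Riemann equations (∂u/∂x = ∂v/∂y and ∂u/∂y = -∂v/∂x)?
∂u/∂x = -4*x
∂v/∂y = 6*y
∂u/∂y = 4*y + 2
∂v/∂x = 6*x
∂u/∂x ≠ ∂v/∂y and ∂u/∂y ≠ -∂v/∂x; the Cauchy-Riemann equations are not satisfied, so f is not analytic.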